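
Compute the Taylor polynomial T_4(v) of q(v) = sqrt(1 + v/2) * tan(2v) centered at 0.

Multiply the two series term by term and collect like powers.
q(0) = 0
q′(0) = 2
q′′(0) = 1
q′′′(0) = 125/8
q^(4)(0) = 131/8
The Taylor polynomial is Σ q^(k)(0)/k! · v^k.

131*v^4/192 + 125*v^3/48 + v^2/2 + 2*v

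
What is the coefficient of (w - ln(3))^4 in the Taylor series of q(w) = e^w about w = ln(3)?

1/8

q(ln(3)) = 3
q′(ln(3)) = 3
q′′(ln(3)) = 3
q′′′(ln(3)) = 3
q^(4)(ln(3)) = 3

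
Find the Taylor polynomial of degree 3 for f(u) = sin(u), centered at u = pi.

[(u - pi)^0] = 0;  [(u - pi)^1] = -1;  [(u - pi)^2] = 0;  [(u - pi)^3] = 1/6.

(u - pi)^3/6 - (u - pi)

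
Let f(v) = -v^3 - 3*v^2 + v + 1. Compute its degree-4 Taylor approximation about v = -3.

-(v + 3)^3 + 6*(v + 3)^2 - 8*(v + 3) - 2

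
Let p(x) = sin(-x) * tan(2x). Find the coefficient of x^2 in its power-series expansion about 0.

Take the Cauchy product of the two expansions.
So c_2 = p′′(0)/2! = -2.

-2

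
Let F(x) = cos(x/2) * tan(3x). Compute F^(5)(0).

Write out both Maclaurin series and multiply, keeping only the needed powers.
From the series, [x^5] F = 20021/640; multiply by 5! = 120 to get 60063/16.

60063/16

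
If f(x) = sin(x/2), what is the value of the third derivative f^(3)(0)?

-1/8

Differentiate repeatedly and evaluate at the center.
From the series, [x^3] f = -1/48; multiply by 3! = 6 to get -1/8.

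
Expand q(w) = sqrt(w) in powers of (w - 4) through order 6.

-21*(w - 4)^6/2097152 + 7*(w - 4)^5/131072 - 5*(w - 4)^4/16384 + (w - 4)^3/512 - (w - 4)^2/64 + (w - 4)/4 + 2

Apply the Taylor formula c_k = f^(k)(a)/k!.
q(4) = 2
q′(4) = 1/4
q′′(4) = -1/32
q′′′(4) = 3/256
q^(4)(4) = -15/2048
q^(5)(4) = 105/16384
q^(6)(4) = -945/131072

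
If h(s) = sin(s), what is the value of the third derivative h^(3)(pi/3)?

-1/2

The coefficient of (s - pi/3)^3 in the expansion is -1/12, so h′′′(pi/3) = 3! * (-1/12) = -1/2.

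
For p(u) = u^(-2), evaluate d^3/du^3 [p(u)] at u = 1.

-24

The coefficient of (u - 1)^3 in the expansion is -4, so p′′′(1) = 3! * (-4) = -24.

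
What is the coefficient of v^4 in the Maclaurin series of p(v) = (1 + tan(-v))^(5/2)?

155/128

Compose series: expand the inner function first, then feed it into the outer expansion.
p(0) = 1
p′(0) = -5/2
p′′(0) = 15/4
p′′′(0) = -55/8
p^(4)(0) = 465/16
Dividing each by k! gives the coefficients c_0, ..., c_4.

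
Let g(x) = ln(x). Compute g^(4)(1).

From the series, [(x - 1)^4] g = -1/4; multiply by 4! = 24 to get -6.

-6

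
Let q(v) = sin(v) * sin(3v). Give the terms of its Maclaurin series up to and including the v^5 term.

-5*v^4 + 3*v^2

Expand each factor separately, then convolve coefficients.
q(0) = 0
q′(0) = 0
q′′(0) = 6
q′′′(0) = 0
q^(4)(0) = -120
q^(5)(0) = 0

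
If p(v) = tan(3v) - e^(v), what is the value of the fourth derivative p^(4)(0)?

-1

Combine the two series term by term.
The coefficient of v^4 in the expansion is -1/24, so p^(4)(0) = 4! * (-1/24) = -1.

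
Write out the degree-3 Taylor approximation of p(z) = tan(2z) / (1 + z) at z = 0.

14*z^3/3 - 2*z^2 + 2*z

Write out both Maclaurin series and multiply, keeping only the needed powers.
p(0) = 0
p′(0) = 2
p′′(0) = -4
p′′′(0) = 28
Then c_k = p^(k)(0)/k! gives each Taylor coefficient.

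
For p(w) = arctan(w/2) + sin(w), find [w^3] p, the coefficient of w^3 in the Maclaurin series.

Expand each term separately and add.
So c_3 = p′′′(0)/3! = -5/24.

-5/24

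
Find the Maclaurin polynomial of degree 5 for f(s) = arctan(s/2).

s^5/160 - s^3/24 + s/2

f(0) = 0
f′(0) = 1/2
f′′(0) = 0
f′′′(0) = -1/4
f^(4)(0) = 0
f^(5)(0) = 3/4
Dividing each by k! gives the coefficients c_0, ..., c_5.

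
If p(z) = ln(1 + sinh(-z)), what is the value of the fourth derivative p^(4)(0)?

Let u equal the inner series; expand the outer function in u and truncate.
The coefficient of z^4 in the expansion is -5/12, so p^(4)(0) = 4! * (-5/12) = -10.

-10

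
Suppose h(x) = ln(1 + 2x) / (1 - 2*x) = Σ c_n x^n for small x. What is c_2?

Use 1/(1 - r) = Σ r^k on the denominator, then take the Cauchy product.
h(0) = 0
h′(0) = 2
h′′(0) = 4

2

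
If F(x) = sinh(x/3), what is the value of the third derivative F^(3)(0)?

1/27

The coefficient of x^3 in the expansion is 1/162, so F′′′(0) = 3! * (1/162) = 1/27.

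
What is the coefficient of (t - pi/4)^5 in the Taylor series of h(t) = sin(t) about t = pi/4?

sqrt(2)/240

Apply the Taylor formula c_k = f^(k)(a)/k!.
[(t - pi/4)^0] = sqrt(2)/2;  [(t - pi/4)^1] = sqrt(2)/2;  [(t - pi/4)^2] = -sqrt(2)/4;  [(t - pi/4)^3] = -sqrt(2)/12;  [(t - pi/4)^4] = sqrt(2)/48;  [(t - pi/4)^5] = sqrt(2)/240.
So c_5 = h^(5)(pi/4)/5! = sqrt(2)/240.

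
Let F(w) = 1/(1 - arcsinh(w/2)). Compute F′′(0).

1/2

Plug the Maclaurin series of the inner function into that of the outer and collect terms.
The coefficient of w^2 in the expansion is 1/4, so F′′(0) = 2! * (1/4) = 1/2.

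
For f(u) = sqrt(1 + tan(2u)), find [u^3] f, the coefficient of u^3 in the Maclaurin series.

11/6

Plug the Maclaurin series of the inner function into that of the outer and collect terms.
f(0) = 1
f′(0) = 1
f′′(0) = -1
f′′′(0) = 11
Then c_k = f^(k)(0)/k! gives each Taylor coefficient.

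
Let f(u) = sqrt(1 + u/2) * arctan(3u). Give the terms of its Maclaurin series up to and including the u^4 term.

Take the Cauchy product of the two expansions.
[u^0] = 0;  [u^1] = 3;  [u^2] = 3/4;  [u^3] = -291/32;  [u^4] = -285/128.

-285*u^4/128 - 291*u^3/32 + 3*u^2/4 + 3*u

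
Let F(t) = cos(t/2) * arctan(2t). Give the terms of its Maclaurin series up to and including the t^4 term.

-35*t^3/12 + 2*t

Write out both Maclaurin series and multiply, keeping only the needed powers.
F(0) = 0
F′(0) = 2
F′′(0) = 0
F′′′(0) = -35/2
F^(4)(0) = 0
Then c_k = F^(k)(0)/k! gives each Taylor coefficient.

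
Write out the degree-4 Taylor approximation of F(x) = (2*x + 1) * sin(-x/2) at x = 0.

Distribute the polynomial across the series and collect like powers.
F(0) = 0
F′(0) = -1/2
F′′(0) = -2
F′′′(0) = 1/8
F^(4)(0) = 1

x^4/24 + x^3/48 - x^2 - x/2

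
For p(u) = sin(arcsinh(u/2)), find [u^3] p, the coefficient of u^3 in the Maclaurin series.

-1/24

Let u equal the inner series; expand the outer function in u and truncate.
[u^0] = 0;  [u^1] = 1/2;  [u^2] = 0;  [u^3] = -1/24.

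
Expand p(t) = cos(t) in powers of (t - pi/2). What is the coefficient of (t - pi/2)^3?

1/6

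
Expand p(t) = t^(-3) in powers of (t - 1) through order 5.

-21*(t - 1)^5 + 15*(t - 1)^4 - 10*(t - 1)^3 + 6*(t - 1)^2 - 3*(t - 1) + 1

p(1) = 1
p′(1) = -3
p′′(1) = 12
p′′′(1) = -60
p^(4)(1) = 360
p^(5)(1) = -2520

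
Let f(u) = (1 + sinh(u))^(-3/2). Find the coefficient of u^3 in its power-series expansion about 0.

-39/16

Let u equal the inner series; expand the outer function in u and truncate.
[u^0] = 1;  [u^1] = -3/2;  [u^2] = 15/8;  [u^3] = -39/16.
So c_3 = f′′′(0)/3! = -39/16.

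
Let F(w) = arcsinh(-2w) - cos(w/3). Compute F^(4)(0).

Expand each term separately and add.
The coefficient of w^4 in the expansion is -1/1944, so F^(4)(0) = 4! * (-1/1944) = -1/81.

-1/81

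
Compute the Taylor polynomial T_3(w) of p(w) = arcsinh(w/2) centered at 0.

Differentiate repeatedly and evaluate at the center.
p(0) = 0
p′(0) = 1/2
p′′(0) = 0
p′′′(0) = -1/8

-w^3/48 + w/2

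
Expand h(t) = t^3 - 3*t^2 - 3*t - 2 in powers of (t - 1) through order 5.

h(1) = -7
h′(1) = -6
h′′(1) = 0
h′′′(1) = 6
h^(4)(1) = 0
h^(5)(1) = 0

(t - 1)^3 - 6*(t - 1) - 7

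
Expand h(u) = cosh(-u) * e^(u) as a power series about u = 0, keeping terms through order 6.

Write out both Maclaurin series and multiply, keeping only the needed powers.

2*u^6/45 + 2*u^5/15 + u^4/3 + 2*u^3/3 + u^2 + u + 1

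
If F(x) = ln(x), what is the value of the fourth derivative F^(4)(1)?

From the series, [(x - 1)^4] F = -1/4; multiply by 4! = 24 to get -6.

-6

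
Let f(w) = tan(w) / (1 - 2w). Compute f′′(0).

Take the Cauchy product of the two expansions.
From the series, [w^2] f = 2; multiply by 2! = 2 to get 4.

4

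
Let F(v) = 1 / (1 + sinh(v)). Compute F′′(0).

Use the geometric series for the reciprocal, then substitute.
The coefficient of v^2 in the expansion is 1, so F′′(0) = 2! * (1) = 2.

2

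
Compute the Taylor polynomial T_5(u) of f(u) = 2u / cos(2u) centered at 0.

Divide the numerator series by the denominator series (power-series long division).

20*u^5/3 + 4*u^3 + 2*u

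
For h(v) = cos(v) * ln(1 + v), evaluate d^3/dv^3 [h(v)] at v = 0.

-1

Write out both Maclaurin series and multiply, keeping only the needed powers.
The coefficient of v^3 in the expansion is -1/6, so h′′′(0) = 3! * (-1/6) = -1.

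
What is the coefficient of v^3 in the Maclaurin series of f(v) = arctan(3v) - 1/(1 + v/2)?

-71/8

Add the two expansions coefficient-wise.
f(0) = -1
f′(0) = 7/2
f′′(0) = -1/2
f′′′(0) = -213/4
So c_3 = f′′′(0)/3! = -71/8.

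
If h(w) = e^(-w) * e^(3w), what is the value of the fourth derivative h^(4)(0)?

16

Multiply the two series term by term and collect like powers.
From the series, [w^4] h = 2/3; multiply by 4! = 24 to get 16.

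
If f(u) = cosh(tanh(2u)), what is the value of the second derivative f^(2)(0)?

4

Compose series: expand the inner function first, then feed it into the outer expansion.
From the series, [u^2] f = 2; multiply by 2! = 2 to get 4.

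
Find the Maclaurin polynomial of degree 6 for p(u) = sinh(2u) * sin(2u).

-32*u^6/45 + 4*u^2

Take the Cauchy product of the two expansions.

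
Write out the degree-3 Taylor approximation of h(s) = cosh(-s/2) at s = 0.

s^2/8 + 1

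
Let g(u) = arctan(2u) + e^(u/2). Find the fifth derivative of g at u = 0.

24577/32

Add the two expansions coefficient-wise.
The coefficient of u^5 in the expansion is 24577/3840, so g^(5)(0) = 5! * (24577/3840) = 24577/32.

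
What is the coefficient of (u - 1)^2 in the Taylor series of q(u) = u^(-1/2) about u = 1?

3/8

Apply the Taylor formula c_k = f^(k)(a)/k!.
q(1) = 1
q′(1) = -1/2
q′′(1) = 3/4
Then c_k = q^(k)(1)/k! gives each Taylor coefficient.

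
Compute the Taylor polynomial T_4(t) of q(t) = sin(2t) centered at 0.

[t^0] = 0;  [t^1] = 2;  [t^2] = 0;  [t^3] = -4/3;  [t^4] = 0.

-4*t^3/3 + 2*t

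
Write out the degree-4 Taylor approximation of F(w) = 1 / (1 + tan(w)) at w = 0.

Expand as Σ (-1)^k u^k with u equal to the inner function's series.
[w^0] = 1;  [w^1] = -1;  [w^2] = 1;  [w^3] = -4/3;  [w^4] = 5/3.

5*w^4/3 - 4*w^3/3 + w^2 - w + 1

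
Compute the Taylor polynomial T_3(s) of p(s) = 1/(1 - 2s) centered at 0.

8*s^3 + 4*s^2 + 2*s + 1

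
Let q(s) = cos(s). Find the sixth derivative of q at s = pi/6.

-sqrt(3)/2

Compute the successive derivatives at the expansion point and divide by k!.
The coefficient of (s - pi/6)^6 in the expansion is -sqrt(3)/1440, so q^(6)(pi/6) = 6! * (-sqrt(3)/1440) = -sqrt(3)/2.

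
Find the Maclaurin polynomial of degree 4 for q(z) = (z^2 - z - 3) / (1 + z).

Distribute the polynomial across the series and collect like powers.
q(0) = -3
q′(0) = 2
q′′(0) = -2
q′′′(0) = 6
q^(4)(0) = -24
Dividing each by k! gives the coefficients c_0, ..., c_4.

-z^4 + z^3 - z^2 + 2*z - 3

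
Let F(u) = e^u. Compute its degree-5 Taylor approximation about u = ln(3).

(u - ln(3))^5/40 + (u - ln(3))^4/8 + (u - ln(3))^3/2 + 3*(u - ln(3))^2/2 + 3*(u - ln(3)) + 3

[(u - ln(3))^0] = 3;  [(u - ln(3))^1] = 3;  [(u - ln(3))^2] = 3/2;  [(u - ln(3))^3] = 1/2;  [(u - ln(3))^4] = 1/8;  [(u - ln(3))^5] = 1/40.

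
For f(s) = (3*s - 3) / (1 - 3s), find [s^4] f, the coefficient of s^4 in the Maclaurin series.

-162

Multiply each power in the prefactor through the base expansion.
f(0) = -3
f′(0) = -6
f′′(0) = -36
f′′′(0) = -324
f^(4)(0) = -3888
So c_4 = f^(4)(0)/4! = -162.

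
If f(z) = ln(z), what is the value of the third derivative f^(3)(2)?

Use the known series and substitute for the argument.
From the series, [(z - 2)^3] f = 1/24; multiply by 3! = 6 to get 1/4.

1/4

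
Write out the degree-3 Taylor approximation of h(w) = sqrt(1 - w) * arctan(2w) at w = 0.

Expand each factor separately, then convolve coefficients.
h(0) = 0
h′(0) = 2
h′′(0) = -2
h′′′(0) = -35/2

-35*w^3/12 - w^2 + 2*w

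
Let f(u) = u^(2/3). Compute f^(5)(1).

Use the known series and substitute for the argument.
From the series, [(u - 1)^5] f = 14/729; multiply by 5! = 120 to get 560/243.

560/243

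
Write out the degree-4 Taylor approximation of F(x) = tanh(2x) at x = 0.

Compute the successive derivatives at the expansion point and divide by k!.

-8*x^3/3 + 2*x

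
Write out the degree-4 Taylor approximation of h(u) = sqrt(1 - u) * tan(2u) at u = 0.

Multiply the two series term by term and collect like powers.
[u^0] = 0;  [u^1] = 2;  [u^2] = -1;  [u^3] = 29/12;  [u^4] = -35/24.

-35*u^4/24 + 29*u^3/12 - u^2 + 2*u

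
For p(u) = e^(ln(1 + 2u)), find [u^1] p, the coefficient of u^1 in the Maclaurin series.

2

Substitute the inner expansion into the outer series and collect powers.
p(0) = 1
p′(0) = 2
Then c_k = p^(k)(0)/k! gives each Taylor coefficient.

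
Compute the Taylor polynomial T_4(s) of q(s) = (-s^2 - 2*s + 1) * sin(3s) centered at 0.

9*s^4 - 15*s^3/2 - 6*s^2 + 3*s

Shift and add copies of the series according to the polynomial's terms.
[s^0] = 0;  [s^1] = 3;  [s^2] = -6;  [s^3] = -15/2;  [s^4] = 9.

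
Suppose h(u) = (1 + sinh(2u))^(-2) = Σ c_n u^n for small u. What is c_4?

Plug the Maclaurin series of the inner function into that of the outer and collect terms.
h(0) = 1
h′(0) = -4
h′′(0) = 24
h′′′(0) = -208
h^(4)(0) = 2304
So c_4 = h^(4)(0)/4! = 96.

96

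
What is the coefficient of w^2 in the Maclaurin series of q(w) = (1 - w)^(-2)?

q(0) = 1
q′(0) = 2
q′′(0) = 6

3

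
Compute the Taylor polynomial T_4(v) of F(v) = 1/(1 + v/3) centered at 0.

v^4/81 - v^3/27 + v^2/9 - v/3 + 1

Use the known series and substitute for the argument.
F(0) = 1
F′(0) = -1/3
F′′(0) = 2/9
F′′′(0) = -2/9
F^(4)(0) = 8/27
Dividing each by k! gives the coefficients c_0, ..., c_4.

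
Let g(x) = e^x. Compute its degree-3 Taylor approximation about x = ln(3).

(x - ln(3))^3/2 + 3*(x - ln(3))^2/2 + 3*(x - ln(3)) + 3

Differentiate repeatedly and evaluate at the center.
g(ln(3)) = 3
g′(ln(3)) = 3
g′′(ln(3)) = 3
g′′′(ln(3)) = 3
Then c_k = g^(k)(ln(3))/k! gives each Taylor coefficient.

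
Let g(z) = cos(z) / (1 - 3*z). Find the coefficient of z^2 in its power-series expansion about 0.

17/2

Multiply the numerator's expansion by the denominator's geometric series.
So c_2 = g′′(0)/2! = 17/2.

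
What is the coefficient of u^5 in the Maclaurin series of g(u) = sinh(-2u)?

-4/15

Use the known series and substitute for the argument.
g(0) = 0
g′(0) = -2
g′′(0) = 0
g′′′(0) = -8
g^(4)(0) = 0
g^(5)(0) = -32
So c_5 = g^(5)(0)/5! = -4/15.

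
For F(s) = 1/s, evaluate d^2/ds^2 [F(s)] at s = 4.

1/32

The coefficient of (s - 4)^2 in the expansion is 1/64, so F′′(4) = 2! * (1/64) = 1/32.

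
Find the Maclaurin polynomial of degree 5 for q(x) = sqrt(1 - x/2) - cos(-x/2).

Expand each term separately and add.

-7*x^5/8192 - 31*x^4/6144 - x^3/128 + 3*x^2/32 - x/4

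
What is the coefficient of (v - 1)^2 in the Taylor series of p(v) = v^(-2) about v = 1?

[(v - 1)^0] = 1;  [(v - 1)^1] = -2;  [(v - 1)^2] = 3.

3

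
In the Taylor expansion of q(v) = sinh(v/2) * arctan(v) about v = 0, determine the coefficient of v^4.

Write out both Maclaurin series and multiply, keeping only the needed powers.
[v^0] = 0;  [v^1] = 0;  [v^2] = 1/2;  [v^3] = 0;  [v^4] = -7/48.

-7/48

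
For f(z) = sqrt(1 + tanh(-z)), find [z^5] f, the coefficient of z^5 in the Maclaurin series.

-121/3840

Plug the Maclaurin series of the inner function into that of the outer and collect terms.
[z^0] = 1;  [z^1] = -1/2;  [z^2] = -1/8;  [z^3] = 5/48;  [z^4] = 17/384;  [z^5] = -121/3840.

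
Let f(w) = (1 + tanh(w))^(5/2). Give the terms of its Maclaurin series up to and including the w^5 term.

Substitute the inner expansion into the outer series and collect powers.
f(0) = 1
f′(0) = 5/2
f′′(0) = 15/4
f′′′(0) = -25/8
f^(4)(0) = -495/16
f^(5)(0) = 125/32

25*w^5/768 - 165*w^4/128 - 25*w^3/48 + 15*w^2/8 + 5*w/2 + 1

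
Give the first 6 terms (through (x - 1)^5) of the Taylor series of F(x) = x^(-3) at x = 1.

[(x - 1)^0] = 1;  [(x - 1)^1] = -3;  [(x - 1)^2] = 6;  [(x - 1)^3] = -10;  [(x - 1)^4] = 15;  [(x - 1)^5] = -21.

-21*(x - 1)^5 + 15*(x - 1)^4 - 10*(x - 1)^3 + 6*(x - 1)^2 - 3*(x - 1) + 1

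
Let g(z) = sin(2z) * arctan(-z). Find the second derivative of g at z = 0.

-4

Multiply the two series term by term and collect like powers.
The coefficient of z^2 in the expansion is -2, so g′′(0) = 2! * (-2) = -4.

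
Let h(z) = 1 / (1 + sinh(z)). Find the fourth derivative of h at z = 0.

Expand as Σ (-1)^k u^k with u equal to the inner function's series.
From the series, [z^4] h = 4/3; multiply by 4! = 24 to get 32.

32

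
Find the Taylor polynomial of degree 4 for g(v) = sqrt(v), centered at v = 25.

-(v - 25)^4/2000000 + (v - 25)^3/50000 - (v - 25)^2/1000 + (v - 25)/10 + 5

[(v - 25)^0] = 5;  [(v - 25)^1] = 1/10;  [(v - 25)^2] = -1/1000;  [(v - 25)^3] = 1/50000;  [(v - 25)^4] = -1/2000000.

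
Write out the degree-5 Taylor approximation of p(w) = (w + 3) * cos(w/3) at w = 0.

Distribute the polynomial across the series and collect like powers.
p(0) = 3
p′(0) = 1
p′′(0) = -1/3
p′′′(0) = -1/3
p^(4)(0) = 1/27
p^(5)(0) = 5/81

w^5/1944 + w^4/648 - w^3/18 - w^2/6 + w + 3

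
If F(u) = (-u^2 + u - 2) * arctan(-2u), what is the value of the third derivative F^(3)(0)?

-20

Shift and add copies of the series according to the polynomial's terms.
The coefficient of u^3 in the expansion is -10/3, so F′′′(0) = 3! * (-10/3) = -20.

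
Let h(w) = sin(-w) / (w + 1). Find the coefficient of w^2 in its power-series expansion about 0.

1

Multiply the numerator's expansion by the denominator's geometric series.
h(0) = 0
h′(0) = -1
h′′(0) = 2
So c_2 = h′′(0)/2! = 1.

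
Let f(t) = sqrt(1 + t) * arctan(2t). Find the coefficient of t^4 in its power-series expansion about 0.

-29/24

Multiply the two series term by term and collect like powers.
So c_4 = f^(4)(0)/4! = -29/24.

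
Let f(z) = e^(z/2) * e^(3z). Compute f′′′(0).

343/8

Expand each factor separately, then convolve coefficients.
From the series, [z^3] f = 343/48; multiply by 3! = 6 to get 343/8.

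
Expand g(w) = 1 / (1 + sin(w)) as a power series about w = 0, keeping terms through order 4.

2*w^4/3 - 5*w^3/6 + w^2 - w + 1

Write 1/(1+u) = 1 - u + u^2 - u^3 + ... and substitute the series for u.
[w^0] = 1;  [w^1] = -1;  [w^2] = 1;  [w^3] = -5/6;  [w^4] = 2/3.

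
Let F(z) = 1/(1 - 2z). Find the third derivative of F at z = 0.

48

Use the known series and substitute for the argument.
From the series, [z^3] F = 8; multiply by 3! = 6 to get 48.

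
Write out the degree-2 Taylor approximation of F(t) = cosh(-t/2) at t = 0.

t^2/8 + 1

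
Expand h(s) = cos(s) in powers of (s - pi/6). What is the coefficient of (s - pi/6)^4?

[(s - pi/6)^0] = sqrt(3)/2;  [(s - pi/6)^1] = -1/2;  [(s - pi/6)^2] = -sqrt(3)/4;  [(s - pi/6)^3] = 1/12;  [(s - pi/6)^4] = sqrt(3)/48.

sqrt(3)/48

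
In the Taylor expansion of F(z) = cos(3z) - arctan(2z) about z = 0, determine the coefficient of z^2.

Add the two expansions coefficient-wise.
F(0) = 1
F′(0) = -2
F′′(0) = -9
Dividing each by k! gives the coefficients c_0, ..., c_2.

-9/2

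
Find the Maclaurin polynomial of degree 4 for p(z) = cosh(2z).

2*z^4/3 + 2*z^2 + 1

p(0) = 1
p′(0) = 0
p′′(0) = 4
p′′′(0) = 0
p^(4)(0) = 16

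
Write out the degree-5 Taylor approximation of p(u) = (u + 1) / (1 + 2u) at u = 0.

Multiply each power in the prefactor through the base expansion.
p(0) = 1
p′(0) = -1
p′′(0) = 4
p′′′(0) = -24
p^(4)(0) = 192
p^(5)(0) = -1920

-16*u^5 + 8*u^4 - 4*u^3 + 2*u^2 - u + 1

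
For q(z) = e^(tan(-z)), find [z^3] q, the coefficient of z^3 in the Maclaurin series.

-1/2

Substitute the inner expansion into the outer series and collect powers.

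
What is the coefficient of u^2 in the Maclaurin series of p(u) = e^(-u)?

1/2

p(0) = 1
p′(0) = -1
p′′(0) = 1
Then c_k = p^(k)(0)/k! gives each Taylor coefficient.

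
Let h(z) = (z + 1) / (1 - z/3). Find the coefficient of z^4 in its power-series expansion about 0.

4/81

Distribute the polynomial across the series and collect like powers.
h(0) = 1
h′(0) = 4/3
h′′(0) = 8/9
h′′′(0) = 8/9
h^(4)(0) = 32/27
Then c_k = h^(k)(0)/k! gives each Taylor coefficient.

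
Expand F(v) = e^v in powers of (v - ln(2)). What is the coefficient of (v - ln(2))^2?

1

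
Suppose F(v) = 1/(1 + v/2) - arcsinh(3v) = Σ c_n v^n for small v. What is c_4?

Add the two expansions coefficient-wise.
F(0) = 1
F′(0) = -7/2
F′′(0) = 1/2
F′′′(0) = 105/4
F^(4)(0) = 3/2
So c_4 = F^(4)(0)/4! = 1/16.

1/16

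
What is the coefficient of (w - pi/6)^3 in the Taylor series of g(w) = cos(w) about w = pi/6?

1/12

[(w - pi/6)^0] = sqrt(3)/2;  [(w - pi/6)^1] = -1/2;  [(w - pi/6)^2] = -sqrt(3)/4;  [(w - pi/6)^3] = 1/12.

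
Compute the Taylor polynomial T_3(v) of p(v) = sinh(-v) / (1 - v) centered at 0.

-7*v^3/6 - v^2 - v

Expand each factor separately, then convolve coefficients.
p(0) = 0
p′(0) = -1
p′′(0) = -2
p′′′(0) = -7
Dividing each by k! gives the coefficients c_0, ..., c_3.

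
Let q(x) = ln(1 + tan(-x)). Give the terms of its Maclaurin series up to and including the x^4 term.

-7*x^4/12 - 2*x^3/3 - x^2/2 - x

Let u equal the inner series; expand the outer function in u and truncate.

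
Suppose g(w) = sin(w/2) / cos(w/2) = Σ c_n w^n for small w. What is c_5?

1/240

Write the quotient as an unknown series and match coefficients against numerator = denominator · series.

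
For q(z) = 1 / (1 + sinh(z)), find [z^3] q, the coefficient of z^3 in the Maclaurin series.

-7/6

Use the geometric series for the reciprocal, then substitute.
q(0) = 1
q′(0) = -1
q′′(0) = 2
q′′′(0) = -7
So c_3 = q′′′(0)/3! = -7/6.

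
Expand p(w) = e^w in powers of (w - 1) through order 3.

e*(w - 1)^3/6 + e*(w - 1)^2/2 + e*(w - 1) + e

p(1) = e
p′(1) = e
p′′(1) = e
p′′′(1) = e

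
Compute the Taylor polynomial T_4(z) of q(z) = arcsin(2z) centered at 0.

4*z^3/3 + 2*z

q(0) = 0
q′(0) = 2
q′′(0) = 0
q′′′(0) = 8
q^(4)(0) = 0
The Taylor polynomial is Σ q^(k)(0)/k! · z^k.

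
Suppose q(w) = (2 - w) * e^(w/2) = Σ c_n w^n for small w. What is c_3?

Distribute the polynomial across the series and collect like powers.
[w^0] = 2;  [w^1] = 0;  [w^2] = -1/4;  [w^3] = -1/12.

-1/12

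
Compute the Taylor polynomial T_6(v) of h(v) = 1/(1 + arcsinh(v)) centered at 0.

Let u equal the inner series; expand the outer function in u and truncate.

23*v^6/45 - 23*v^5/40 + 2*v^4/3 - 5*v^3/6 + v^2 - v + 1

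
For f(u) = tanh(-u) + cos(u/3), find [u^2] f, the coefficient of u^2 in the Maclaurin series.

-1/18

Add the two expansions coefficient-wise.
[u^0] = 1;  [u^1] = -1;  [u^2] = -1/18.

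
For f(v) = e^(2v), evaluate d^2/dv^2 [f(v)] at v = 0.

4

The coefficient of v^2 in the expansion is 2, so f′′(0) = 2! * (2) = 4.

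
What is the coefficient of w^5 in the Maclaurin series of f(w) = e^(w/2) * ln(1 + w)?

Expand each factor separately, then convolve coefficients.

209/1920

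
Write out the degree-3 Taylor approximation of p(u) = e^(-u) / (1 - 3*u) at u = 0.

Expand 1/(denominator) as a geometric series and multiply by the numerator's series.
p(0) = 1
p′(0) = 2
p′′(0) = 13
p′′′(0) = 116

58*u^3/3 + 13*u^2/2 + 2*u + 1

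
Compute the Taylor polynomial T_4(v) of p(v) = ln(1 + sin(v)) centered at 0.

Plug the Maclaurin series of the inner function into that of the outer and collect terms.
[v^0] = 0;  [v^1] = 1;  [v^2] = -1/2;  [v^3] = 1/6;  [v^4] = -1/12.

-v^4/12 + v^3/6 - v^2/2 + v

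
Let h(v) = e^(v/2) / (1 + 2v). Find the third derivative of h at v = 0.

Write out both Maclaurin series and multiply, keeping only the needed powers.
From the series, [v^3] h = -299/48; multiply by 3! = 6 to get -299/8.

-299/8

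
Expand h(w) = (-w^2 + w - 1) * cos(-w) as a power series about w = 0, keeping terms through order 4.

Distribute the polynomial across the series and collect like powers.
[w^0] = -1;  [w^1] = 1;  [w^2] = -1/2;  [w^3] = -1/2;  [w^4] = 11/24.

11*w^4/24 - w^3/2 - w^2/2 + w - 1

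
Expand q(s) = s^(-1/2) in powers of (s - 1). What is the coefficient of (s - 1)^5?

-63/256

Differentiate repeatedly and evaluate at the center.
[(s - 1)^0] = 1;  [(s - 1)^1] = -1/2;  [(s - 1)^2] = 3/8;  [(s - 1)^3] = -5/16;  [(s - 1)^4] = 35/128;  [(s - 1)^5] = -63/256.
So c_5 = q^(5)(1)/5! = -63/256.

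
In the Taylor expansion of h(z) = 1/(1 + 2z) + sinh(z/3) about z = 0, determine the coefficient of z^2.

Expand each term separately and add.
h(0) = 1
h′(0) = -5/3
h′′(0) = 8
So c_2 = h′′(0)/2! = 4.

4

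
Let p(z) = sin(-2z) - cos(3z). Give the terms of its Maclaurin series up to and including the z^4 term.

-27*z^4/8 + 4*z^3/3 + 9*z^2/2 - 2*z - 1

Expand each term separately and add.
p(0) = -1
p′(0) = -2
p′′(0) = 9
p′′′(0) = 8
p^(4)(0) = -81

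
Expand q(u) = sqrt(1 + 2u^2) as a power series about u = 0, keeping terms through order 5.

Compute the successive derivatives at the expansion point and divide by k!.

-u^4/2 + u^2 + 1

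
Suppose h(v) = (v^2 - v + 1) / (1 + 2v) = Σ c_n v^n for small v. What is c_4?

28

Shift and add copies of the series according to the polynomial's terms.
h(0) = 1
h′(0) = -3
h′′(0) = 14
h′′′(0) = -84
h^(4)(0) = 672
So c_4 = h^(4)(0)/4! = 28.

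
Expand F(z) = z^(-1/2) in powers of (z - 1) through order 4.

35*(z - 1)^4/128 - 5*(z - 1)^3/16 + 3*(z - 1)^2/8 - (z - 1)/2 + 1

[(z - 1)^0] = 1;  [(z - 1)^1] = -1/2;  [(z - 1)^2] = 3/8;  [(z - 1)^3] = -5/16;  [(z - 1)^4] = 35/128.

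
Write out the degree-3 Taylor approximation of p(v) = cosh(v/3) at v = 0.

v^2/18 + 1

Differentiate repeatedly and evaluate at the center.
p(0) = 1
p′(0) = 0
p′′(0) = 1/9
p′′′(0) = 0
Dividing each by k! gives the coefficients c_0, ..., c_3.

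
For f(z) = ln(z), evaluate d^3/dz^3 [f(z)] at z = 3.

Differentiate repeatedly and evaluate at the center.
The coefficient of (z - 3)^3 in the expansion is 1/81, so f′′′(3) = 3! * (1/81) = 2/27.

2/27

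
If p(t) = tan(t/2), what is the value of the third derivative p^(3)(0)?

1/4

The coefficient of t^3 in the expansion is 1/24, so p′′′(0) = 3! * (1/24) = 1/4.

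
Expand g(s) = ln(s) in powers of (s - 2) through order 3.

(s - 2)^3/24 - (s - 2)^2/8 + (s - 2)/2 + ln(2)

g(2) = ln(2)
g′(2) = 1/2
g′′(2) = -1/4
g′′′(2) = 1/4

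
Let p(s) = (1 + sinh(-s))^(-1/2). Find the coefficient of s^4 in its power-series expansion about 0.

Let u equal the inner series; expand the outer function in u and truncate.
[s^0] = 1;  [s^1] = 1/2;  [s^2] = 3/8;  [s^3] = 19/48;  [s^4] = 51/128.
So c_4 = p^(4)(0)/4! = 51/128.

51/128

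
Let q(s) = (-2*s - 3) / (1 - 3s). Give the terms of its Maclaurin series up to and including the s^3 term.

Distribute the polynomial across the series and collect like powers.

-99*s^3 - 33*s^2 - 11*s - 3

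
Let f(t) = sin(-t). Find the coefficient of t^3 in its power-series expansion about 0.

1/6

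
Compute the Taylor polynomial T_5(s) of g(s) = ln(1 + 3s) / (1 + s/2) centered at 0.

Multiply the two series term by term and collect like powers.
g(0) = 0
g′(0) = 3
g′′(0) = -12
g′′′(0) = 72
g^(4)(0) = -630
g^(5)(0) = 7407
Then c_k = g^(k)(0)/k! gives each Taylor coefficient.

2469*s^5/40 - 105*s^4/4 + 12*s^3 - 6*s^2 + 3*s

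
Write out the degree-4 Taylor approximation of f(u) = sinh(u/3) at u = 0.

u^3/162 + u/3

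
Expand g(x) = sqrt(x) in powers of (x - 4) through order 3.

(x - 4)^3/512 - (x - 4)^2/64 + (x - 4)/4 + 2

g(4) = 2
g′(4) = 1/4
g′′(4) = -1/32
g′′′(4) = 3/256
The Taylor polynomial is Σ g^(k)(4)/k! · (x - 4)^k.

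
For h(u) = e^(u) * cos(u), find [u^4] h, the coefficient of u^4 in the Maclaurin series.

Take the Cauchy product of the two expansions.
[u^0] = 1;  [u^1] = 1;  [u^2] = 0;  [u^3] = -1/3;  [u^4] = -1/6.
So c_4 = h^(4)(0)/4! = -1/6.

-1/6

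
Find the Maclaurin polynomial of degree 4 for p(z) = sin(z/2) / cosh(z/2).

-z^3/12 + z/2

Divide the numerator series by the denominator series (power-series long division).
p(0) = 0
p′(0) = 1/2
p′′(0) = 0
p′′′(0) = -1/2
p^(4)(0) = 0
Then c_k = p^(k)(0)/k! gives each Taylor coefficient.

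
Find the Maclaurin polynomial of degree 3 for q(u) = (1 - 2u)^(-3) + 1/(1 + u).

Combine the two series term by term.

79*u^3 + 25*u^2 + 5*u + 2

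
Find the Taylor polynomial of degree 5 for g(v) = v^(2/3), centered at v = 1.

Differentiate repeatedly and evaluate at the center.
[(v - 1)^0] = 1;  [(v - 1)^1] = 2/3;  [(v - 1)^2] = -1/9;  [(v - 1)^3] = 4/81;  [(v - 1)^4] = -7/243;  [(v - 1)^5] = 14/729.

14*(v - 1)^5/729 - 7*(v - 1)^4/243 + 4*(v - 1)^3/81 - (v - 1)^2/9 + 2*(v - 1)/3 + 1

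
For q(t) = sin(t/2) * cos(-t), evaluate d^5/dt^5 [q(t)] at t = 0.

Multiply the two series term by term and collect like powers.
From the series, [t^5] q = 121/3840; multiply by 5! = 120 to get 121/32.

121/32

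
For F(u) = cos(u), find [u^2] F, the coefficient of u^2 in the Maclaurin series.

F(0) = 1
F′(0) = 0
F′′(0) = -1

-1/2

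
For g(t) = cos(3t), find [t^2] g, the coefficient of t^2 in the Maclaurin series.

-9/2

[t^0] = 1;  [t^1] = 0;  [t^2] = -9/2.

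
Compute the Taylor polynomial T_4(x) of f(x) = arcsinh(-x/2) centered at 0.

[x^0] = 0;  [x^1] = -1/2;  [x^2] = 0;  [x^3] = 1/48;  [x^4] = 0.

x^3/48 - x/2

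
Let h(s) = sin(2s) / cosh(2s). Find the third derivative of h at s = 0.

-32

Divide the numerator series by the denominator series (power-series long division).
The coefficient of s^3 in the expansion is -16/3, so h′′′(0) = 3! * (-16/3) = -32.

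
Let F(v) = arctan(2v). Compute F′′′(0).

-16

From the series, [v^3] F = -8/3; multiply by 3! = 6 to get -16.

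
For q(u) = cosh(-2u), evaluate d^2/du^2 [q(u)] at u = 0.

4

From the series, [u^2] q = 2; multiply by 2! = 2 to get 4.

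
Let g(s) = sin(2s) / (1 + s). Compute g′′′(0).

4

Expand each factor separately, then convolve coefficients.
The coefficient of s^3 in the expansion is 2/3, so g′′′(0) = 3! * (2/3) = 4.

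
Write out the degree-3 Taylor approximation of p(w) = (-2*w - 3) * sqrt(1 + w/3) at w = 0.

Multiply each power in the prefactor through the base expansion.
p(0) = -3
p′(0) = -5/2
p′′(0) = -7/12
p′′′(0) = 1/8
The Taylor polynomial is Σ p^(k)(0)/k! · w^k.

w^3/48 - 7*w^2/24 - 5*w/2 - 3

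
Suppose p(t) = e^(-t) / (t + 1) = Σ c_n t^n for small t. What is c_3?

Expand 1/(denominator) as a geometric series and multiply by the numerator's series.
So c_3 = p′′′(0)/3! = -8/3.

-8/3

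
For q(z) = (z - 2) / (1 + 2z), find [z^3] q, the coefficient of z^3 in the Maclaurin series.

20

Multiply each power in the prefactor through the base expansion.
q(0) = -2
q′(0) = 5
q′′(0) = -20
q′′′(0) = 120
Dividing each by k! gives the coefficients c_0, ..., c_3.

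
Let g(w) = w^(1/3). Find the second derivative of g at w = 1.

The coefficient of (w - 1)^2 in the expansion is -1/9, so g′′(1) = 2! * (-1/9) = -2/9.

-2/9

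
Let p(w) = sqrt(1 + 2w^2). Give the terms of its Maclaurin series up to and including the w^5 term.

Use the known series and substitute for the argument.

-w^4/2 + w^2 + 1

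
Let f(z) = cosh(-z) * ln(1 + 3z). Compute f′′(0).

Multiply the two series term by term and collect like powers.
From the series, [z^2] f = -9/2; multiply by 2! = 2 to get -9.

-9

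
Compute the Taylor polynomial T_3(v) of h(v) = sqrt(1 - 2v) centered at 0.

h(0) = 1
h′(0) = -1
h′′(0) = -1
h′′′(0) = -3

-v^3/2 - v^2/2 - v + 1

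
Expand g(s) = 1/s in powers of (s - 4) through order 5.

-(s - 4)^5/4096 + (s - 4)^4/1024 - (s - 4)^3/256 + (s - 4)^2/64 - (s - 4)/16 + 1/4

g(4) = 1/4
g′(4) = -1/16
g′′(4) = 1/32
g′′′(4) = -3/128
g^(4)(4) = 3/128
g^(5)(4) = -15/512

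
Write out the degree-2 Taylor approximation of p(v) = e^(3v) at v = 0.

9*v^2/2 + 3*v + 1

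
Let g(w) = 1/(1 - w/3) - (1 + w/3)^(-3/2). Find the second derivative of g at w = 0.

Add the two expansions coefficient-wise.
The coefficient of w^2 in the expansion is -7/72, so g′′(0) = 2! * (-7/72) = -7/36.

-7/36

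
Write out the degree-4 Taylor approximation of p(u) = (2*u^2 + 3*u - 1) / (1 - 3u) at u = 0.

18*u^4 + 6*u^3 + 2*u^2 - 1

Distribute the polynomial across the series and collect like powers.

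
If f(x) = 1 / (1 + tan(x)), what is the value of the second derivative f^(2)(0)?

2

Write 1/(1+u) = 1 - u + u^2 - u^3 + ... and substitute the series for u.
The coefficient of x^2 in the expansion is 1, so f′′(0) = 2! * (1) = 2.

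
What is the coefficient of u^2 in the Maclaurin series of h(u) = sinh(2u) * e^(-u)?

-2

Write out both Maclaurin series and multiply, keeping only the needed powers.
h(0) = 0
h′(0) = 2
h′′(0) = -4
So c_2 = h′′(0)/2! = -2.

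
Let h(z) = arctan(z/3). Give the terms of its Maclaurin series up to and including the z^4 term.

-z^3/81 + z/3

Differentiate repeatedly and evaluate at the center.
h(0) = 0
h′(0) = 1/3
h′′(0) = 0
h′′′(0) = -2/27
h^(4)(0) = 0
Dividing each by k! gives the coefficients c_0, ..., c_4.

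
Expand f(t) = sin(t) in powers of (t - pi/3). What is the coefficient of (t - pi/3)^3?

-1/12

f(pi/3) = sqrt(3)/2
f′(pi/3) = 1/2
f′′(pi/3) = -sqrt(3)/2
f′′′(pi/3) = -1/2
So c_3 = f′′′(pi/3)/3! = -1/12.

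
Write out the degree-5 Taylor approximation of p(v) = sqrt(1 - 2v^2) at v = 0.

p(0) = 1
p′(0) = 0
p′′(0) = -2
p′′′(0) = 0
p^(4)(0) = -12
p^(5)(0) = 0
The Taylor polynomial is Σ p^(k)(0)/k! · v^k.

-v^4/2 - v^2 + 1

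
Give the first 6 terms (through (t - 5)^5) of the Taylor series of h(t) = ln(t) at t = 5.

(t - 5)^5/15625 - (t - 5)^4/2500 + (t - 5)^3/375 - (t - 5)^2/50 + (t - 5)/5 + ln(5)

Compute the successive derivatives at the expansion point and divide by k!.
h(5) = ln(5)
h′(5) = 1/5
h′′(5) = -1/25
h′′′(5) = 2/125
h^(4)(5) = -6/625
h^(5)(5) = 24/3125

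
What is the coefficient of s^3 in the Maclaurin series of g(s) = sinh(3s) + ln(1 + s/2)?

Expand each term separately and add.

109/24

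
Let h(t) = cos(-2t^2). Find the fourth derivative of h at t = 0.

From the series, [t^4] h = -2; multiply by 4! = 24 to get -48.

-48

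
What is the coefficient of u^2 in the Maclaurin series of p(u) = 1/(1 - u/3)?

1/9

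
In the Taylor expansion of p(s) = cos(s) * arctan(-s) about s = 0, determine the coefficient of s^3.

Write out both Maclaurin series and multiply, keeping only the needed powers.
p(0) = 0
p′(0) = -1
p′′(0) = 0
p′′′(0) = 5

5/6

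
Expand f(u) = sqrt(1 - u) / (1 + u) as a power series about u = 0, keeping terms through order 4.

179*u^4/128 - 23*u^3/16 + 11*u^2/8 - 3*u/2 + 1

Take the Cauchy product of the two expansions.
f(0) = 1
f′(0) = -3/2
f′′(0) = 11/4
f′′′(0) = -69/8
f^(4)(0) = 537/16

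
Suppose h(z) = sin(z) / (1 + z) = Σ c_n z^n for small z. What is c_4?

Take the Cauchy product of the two expansions.
[z^0] = 0;  [z^1] = 1;  [z^2] = -1;  [z^3] = 5/6;  [z^4] = -5/6.

-5/6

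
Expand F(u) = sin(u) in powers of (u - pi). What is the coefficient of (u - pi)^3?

1/6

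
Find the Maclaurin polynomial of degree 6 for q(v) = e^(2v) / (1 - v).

Use 1/(1 - r) = Σ r^k on the denominator, then take the Cauchy product.

331*v^6/45 + 109*v^5/15 + 7*v^4 + 19*v^3/3 + 5*v^2 + 3*v + 1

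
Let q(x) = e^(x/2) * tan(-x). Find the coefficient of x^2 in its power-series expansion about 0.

-1/2

Take the Cauchy product of the two expansions.
q(0) = 0
q′(0) = -1
q′′(0) = -1
So c_2 = q′′(0)/2! = -1/2.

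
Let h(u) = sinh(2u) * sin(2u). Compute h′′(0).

Take the Cauchy product of the two expansions.
The coefficient of u^2 in the expansion is 4, so h′′(0) = 2! * (4) = 8.

8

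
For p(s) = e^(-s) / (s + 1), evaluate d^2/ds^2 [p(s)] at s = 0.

Expand 1/(denominator) as a geometric series and multiply by the numerator's series.
From the series, [s^2] p = 5/2; multiply by 2! = 2 to get 5.

5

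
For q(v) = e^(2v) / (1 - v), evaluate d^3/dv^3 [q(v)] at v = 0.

38

Multiply the numerator's expansion by the denominator's geometric series.
The coefficient of v^3 in the expansion is 19/3, so q′′′(0) = 3! * (19/3) = 38.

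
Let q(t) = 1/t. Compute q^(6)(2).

Use the known series and substitute for the argument.
The coefficient of (t - 2)^6 in the expansion is 1/128, so q^(6)(2) = 6! * (1/128) = 45/8.

45/8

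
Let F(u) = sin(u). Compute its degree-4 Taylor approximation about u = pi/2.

Apply the Taylor formula c_k = f^(k)(a)/k!.
F(pi/2) = 1
F′(pi/2) = 0
F′′(pi/2) = -1
F′′′(pi/2) = 0
F^(4)(pi/2) = 1

(u - pi/2)^4/24 - (u - pi/2)^2/2 + 1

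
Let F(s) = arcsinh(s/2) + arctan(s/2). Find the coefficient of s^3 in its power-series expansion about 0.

-1/16

Combine the two series term by term.
[s^0] = 0;  [s^1] = 1;  [s^2] = 0;  [s^3] = -1/16.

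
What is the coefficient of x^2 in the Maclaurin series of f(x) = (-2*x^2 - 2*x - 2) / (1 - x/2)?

-7/2

Distribute the polynomial across the series and collect like powers.
f(0) = -2
f′(0) = -3
f′′(0) = -7
So c_2 = f′′(0)/2! = -7/2.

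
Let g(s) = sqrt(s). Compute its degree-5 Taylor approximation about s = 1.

7*(s - 1)^5/256 - 5*(s - 1)^4/128 + (s - 1)^3/16 - (s - 1)^2/8 + (s - 1)/2 + 1

g(1) = 1
g′(1) = 1/2
g′′(1) = -1/4
g′′′(1) = 3/8
g^(4)(1) = -15/16
g^(5)(1) = 105/32
Dividing each by k! gives the coefficients c_0, ..., c_5.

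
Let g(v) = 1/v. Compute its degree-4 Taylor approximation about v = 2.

(v - 2)^4/32 - (v - 2)^3/16 + (v - 2)^2/8 - (v - 2)/4 + 1/2

g(2) = 1/2
g′(2) = -1/4
g′′(2) = 1/4
g′′′(2) = -3/8
g^(4)(2) = 3/4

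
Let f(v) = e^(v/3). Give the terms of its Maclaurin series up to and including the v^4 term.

v^4/1944 + v^3/162 + v^2/18 + v/3 + 1

f(0) = 1
f′(0) = 1/3
f′′(0) = 1/9
f′′′(0) = 1/27
f^(4)(0) = 1/81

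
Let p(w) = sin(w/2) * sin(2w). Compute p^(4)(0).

Multiply the two series term by term and collect like powers.
From the series, [w^4] p = -17/24; multiply by 4! = 24 to get -17.

-17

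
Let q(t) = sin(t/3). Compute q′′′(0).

-1/27

The coefficient of t^3 in the expansion is -1/162, so q′′′(0) = 3! * (-1/162) = -1/27.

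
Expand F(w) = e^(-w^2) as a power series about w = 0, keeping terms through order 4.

Use the known series and substitute for the argument.
[w^0] = 1;  [w^1] = 0;  [w^2] = -1;  [w^3] = 0;  [w^4] = 1/2.

w^4/2 - w^2 + 1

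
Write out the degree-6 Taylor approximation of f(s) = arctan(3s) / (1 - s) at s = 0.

213*s^6/5 + 213*s^5/5 - 6*s^4 - 6*s^3 + 3*s^2 + 3*s

Multiply the two series term by term and collect like powers.
f(0) = 0
f′(0) = 3
f′′(0) = 6
f′′′(0) = -36
f^(4)(0) = -144
f^(5)(0) = 5112
f^(6)(0) = 30672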